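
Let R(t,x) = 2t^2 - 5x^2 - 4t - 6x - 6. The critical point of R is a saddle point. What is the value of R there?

-31/5

∂R/∂t = 4t - 4 = 0 and ∂R/∂x = -10x - 6 = 0, so (t, x) = (1, -3/5).
The Hessian has R_{tt} = 4, R_{xx} = -10, R_{tx} = 0, giving D = -40 < 0, so the point is a saddle point.
R(1, -3/5) = -31/5.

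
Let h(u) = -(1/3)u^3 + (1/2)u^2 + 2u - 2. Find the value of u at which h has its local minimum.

Critical points: h'(u) = -u^2 + u + 2 vanishes at u = -1, 2.
h''(u) = -2u + 1. h''(-1) = 3 > 0 ⇒ local minimum; h''(2) = -3 < 0 ⇒ local maximum.
Thus h has its local minimum at u = -1, with value -19/6.

-1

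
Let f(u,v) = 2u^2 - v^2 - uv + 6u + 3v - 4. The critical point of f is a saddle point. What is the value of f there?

∂f/∂u = 4u - v + 6 = 0 and ∂f/∂v = -u - 2v + 3 = 0, so (u, v) = (-1, 2).
The Hessian has f_{uu} = 4, f_{vv} = -2, f_{uv} = -1, giving D = -9 < 0, so the point is a saddle point.
f(-1, 2) = -4.

-4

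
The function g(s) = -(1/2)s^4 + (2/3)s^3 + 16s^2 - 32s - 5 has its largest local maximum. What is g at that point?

625/3

g'(s) = -2s^3 + 2s^2 + 32s - 32. Setting g'(s) = 0 gives s ∈ {-4, 1, 4}.
Second-derivative test with g''(s) = -6s^2 + 4s + 32: g''(-4) = -80 < 0 ⇒ local maximum; g''(1) = 30 > 0 ⇒ local minimum; g''(4) = -48 < 0 ⇒ local maximum.
The largest local maximum is g(-4) = 625/3.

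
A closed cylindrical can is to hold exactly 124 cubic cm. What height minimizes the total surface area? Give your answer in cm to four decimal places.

With radius r and height h, πr²h = 124 so h = 124/(πr²), and S(r) = 2πr² + 2πrh = 2πr² + 2·124/r.
S'(r) = 4πr − 2·124/r² = 0 ⇒ r³ = 124/(2π), so r ≈ 2.7024 and h = 2r ≈ 5.4048.
S''(r) = 4π + 4·124/r³ > 0, so this is the minimum; S ≈ 137.6562.

5.4048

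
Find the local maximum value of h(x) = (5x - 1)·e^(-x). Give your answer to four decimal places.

1.5060

h'(x) = 5·e^(-x) + (5x - 1)·(-1)·e^(-x) = (-5x + 6)·e^(-x). Since e^(-x) > 0, the only critical point is x = 6/5.
h''(6/5) has the same sign as -5 < 0, so this is a local maximum.
h(6/5) = (5)·e^(-6/5) ≈ 1.5060.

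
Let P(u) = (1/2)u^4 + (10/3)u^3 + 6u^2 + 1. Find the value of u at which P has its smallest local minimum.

P'(u) = 2u^3 + 10u^2 + 12u = 0 at u = -3, -2, 0.
Second-derivative test with P''(u) = 6u^2 + 20u + 12: P''(-3) = 6 > 0 ⇒ local minimum; P''(-2) = -4 < 0 ⇒ local maximum; P''(0) = 12 > 0 ⇒ local minimum.
The smallest local minimum is P(0) = 1.

0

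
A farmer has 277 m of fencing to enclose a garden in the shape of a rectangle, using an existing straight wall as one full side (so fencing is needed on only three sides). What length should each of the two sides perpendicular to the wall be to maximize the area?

Let the sides perpendicular to the wall have length x and the parallel side y, so 2x + y = 277 and the area is A = xy = x(277 − 2x).
A'(x) = 277 − 4x = 0 gives x = 277/4, and A''(x) = −4 < 0 confirms a maximum.
Then y = 277 − 2·277/4 = 277/2 and A = 76729/8.

277/4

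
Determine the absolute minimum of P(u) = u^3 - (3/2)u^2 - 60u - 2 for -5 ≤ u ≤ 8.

Differentiating, P'(u) = 3u^2 - 3u - 60; which vanishes at u = -4 and u = 5.
Candidates: P(-5) = 271/2; P(-4) = 150; P(5) = -429/2; P(8) = -66.
So the minimum is P(5) = -429/2.

-429/2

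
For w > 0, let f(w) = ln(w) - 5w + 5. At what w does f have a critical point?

1/5

f'(w) = 1/w − 5 = 0 gives w = 1/5.
f''(w) = -1/w², which is negative for w > 0, so this is a local maximum.
f(1/5) = 1·ln(1/5) - 1 + 5 ≈ 2.3906.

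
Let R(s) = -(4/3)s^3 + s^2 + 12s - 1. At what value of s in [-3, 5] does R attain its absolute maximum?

R'(s) = -4s^2 + 2s + 12, which vanishes at s = -3/2 and s = 2.
Candidates: R(-3) = 8,  R(-3/2) = -49/4,  R(2) = 49/3,  R(5) = -248/3.
Hence the absolute maximum is 49/3 at s = 2.

2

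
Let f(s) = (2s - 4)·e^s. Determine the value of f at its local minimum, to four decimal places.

Differentiating with the product rule gives f'(s) = (2s - 2)·e^s. Since e^s > 0, the only critical point is s = 1.
f''(1) has the same sign as 2 > 0, so this is a local minimum.
f(1) = (-2)·e^(1) ≈ -5.4366.

-5.4366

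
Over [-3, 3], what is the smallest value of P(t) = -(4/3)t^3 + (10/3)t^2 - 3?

The derivative is -4t^2 + (20/3)t, which vanishes at t = 0 and t = 5/3.
Evaluating at the critical points and endpoints: P(-3) = 63, P(0) = -3, P(5/3) = 7/81, P(3) = -9.
So the minimum is P(3) = -9.

-9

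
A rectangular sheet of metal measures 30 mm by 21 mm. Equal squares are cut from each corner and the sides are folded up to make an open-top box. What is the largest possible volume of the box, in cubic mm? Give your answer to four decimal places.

1144.1674

With cut size x, the volume is V(x) = x(30 − 2x)(21 − 2x) for 0 < x < 10.5.
V'(x) = 12x^2 − 204x + 630. Setting V'(x) = 0 gives x ≈ 4.0559 (the root in (0, 10.5)).
V''(x) = 24x − 204 is negative there, so this is the maximum; V ≈ 1144.1674.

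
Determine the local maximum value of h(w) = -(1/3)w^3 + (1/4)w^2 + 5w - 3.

281/48

h'(w) = -w^2 + (1/2)w + 5 = 0 at w = -2, 5/2.
Second-derivative test with h''(w) = -2w + 1/2: h''(-2) = 9/2 > 0 ⇒ local minimum; h''(5/2) = -9/2 < 0 ⇒ local maximum.
The local maximum is h(5/2) = 281/48.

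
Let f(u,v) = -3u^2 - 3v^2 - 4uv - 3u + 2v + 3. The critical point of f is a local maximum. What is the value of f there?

123/20

∂f/∂u = -6u - 4v - 3 = 0 and ∂f/∂v = -4u - 6v + 2 = 0, so (u, v) = (-13/10, 6/5).
The Hessian has f_{uu} = -6, f_{vv} = -6, f_{uv} = -4, giving D = 20 > 0 with f_{uu} < 0, so the point is a local maximum.
f(-13/10, 6/5) = 123/20.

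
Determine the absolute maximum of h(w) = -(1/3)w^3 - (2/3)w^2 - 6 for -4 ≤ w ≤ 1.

h'(w) = -w^2 - (4/3)w, which vanishes at w = -4/3 and w = 0.
Compare values at every candidate in [-4, 1]: h(-4) = 14/3, h(-4/3) = -518/81, h(0) = -6, h(1) = -7.
The maximum over the interval is 14/3, attained at w = -4.

14/3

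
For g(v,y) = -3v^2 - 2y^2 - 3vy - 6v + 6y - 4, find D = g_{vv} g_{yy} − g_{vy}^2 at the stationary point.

15

∂g/∂v = -6v - 3y - 6 = 0 and ∂g/∂y = -3v - 4y + 6 = 0, so (v, y) = (-14/5, 18/5).
The Hessian has g_{vv} = -6, g_{yy} = -4, g_{vy} = -3, giving D = 15 > 0 with g_{vv} < 0, so the point is a local maximum.
D = (-6)·(-4) − (-3)^2 = 15.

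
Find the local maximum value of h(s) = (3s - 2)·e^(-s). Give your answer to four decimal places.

h'(s) = 3·e^(-s) + (3s - 2)·(-1)·e^(-s) = (-3s + 5)·e^(-s). Since e^(-s) > 0, the only critical point is s = 5/3.
h''(5/3) has the same sign as -3 < 0, so this is a local maximum.
h(5/3) = (3)·e^(-5/3) ≈ 0.5666.

0.5666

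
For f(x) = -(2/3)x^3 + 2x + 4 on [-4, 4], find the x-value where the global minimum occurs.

Differentiating, f'(x) = -2x^2 + 2; which vanishes at x = -1 and x = 1.
Evaluating at the critical points and endpoints: f(-4) = 116/3; f(-1) = 8/3; f(1) = 16/3; f(4) = -92/3.
The minimum over the interval is -92/3, attained at x = 4.

4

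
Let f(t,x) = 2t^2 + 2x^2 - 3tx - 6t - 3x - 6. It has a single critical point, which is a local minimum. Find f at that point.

-186/7

∂f/∂t = 4t - 3x - 6 = 0 and ∂f/∂x = -3t + 4x - 3 = 0, so (t, x) = (33/7, 30/7).
The Hessian has f_{tt} = 4, f_{xx} = 4, f_{tx} = -3, giving D = 7 > 0 with f_{tt} > 0, so the point is a local minimum.
f(33/7, 30/7) = -186/7.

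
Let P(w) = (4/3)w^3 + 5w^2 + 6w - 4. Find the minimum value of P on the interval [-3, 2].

-13

Differentiating, P'(w) = 4w^2 + 10w + 6; which vanishes at w = -3/2 and w = -1.
Compare values at every candidate in [-3, 2]: P(-3) = -13; P(-3/2) = -25/4; P(-1) = -19/3; P(2) = 116/3.
So the minimum is P(-3) = -13.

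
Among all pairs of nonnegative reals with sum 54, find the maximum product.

With x + y = 54, the product is P(x) = x(54 − x).
P'(x) = 54 − 2x = 0 gives x = 27; P'' = −2 < 0, so this is the maximum.
P = 27·27 = 729.

729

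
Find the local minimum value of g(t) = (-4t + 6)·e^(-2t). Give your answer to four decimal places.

-0.0366

By the product rule, g'(t) = (8t - 16)·e^(-2t). Since e^(-2t) > 0, the only critical point is t = 2.
g''(2) has the same sign as 8 > 0, so this is a local minimum.
g(2) = (-2)·e^(-4) ≈ -0.0366.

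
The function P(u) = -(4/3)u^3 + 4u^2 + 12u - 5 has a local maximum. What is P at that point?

Critical points: P'(u) = -4u^2 + 8u + 12 vanishes at u = -1, 3.
Second-derivative test with P''(u) = -8u + 8: P''(-1) = 16 > 0 ⇒ local minimum; P''(3) = -16 < 0 ⇒ local maximum.
So the local maximum value is P(3) = 31.

31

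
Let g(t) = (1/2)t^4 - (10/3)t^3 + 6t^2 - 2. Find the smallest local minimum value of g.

-2

g'(t) = 2t^3 - 10t^2 + 12t = 0 at t = 0, 2, 3.
g''(t) = 6t^2 - 20t + 12. g''(0) = 12 > 0 ⇒ local minimum; g''(2) = -4 < 0 ⇒ local maximum; g''(3) = 6 > 0 ⇒ local minimum.
Thus g has its smallest local minimum at t = 0, with value -2.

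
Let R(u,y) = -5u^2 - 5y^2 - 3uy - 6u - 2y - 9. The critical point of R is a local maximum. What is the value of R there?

-655/91

∂R/∂u = -10u - 3y - 6 = 0 and ∂R/∂y = -3u - 10y - 2 = 0, so (u, y) = (-54/91, -2/91).
The Hessian has R_{uu} = -10, R_{yy} = -10, R_{uy} = -3, giving D = 91 > 0 with R_{uu} < 0, so the point is a local maximum.
R(-54/91, -2/91) = -655/91.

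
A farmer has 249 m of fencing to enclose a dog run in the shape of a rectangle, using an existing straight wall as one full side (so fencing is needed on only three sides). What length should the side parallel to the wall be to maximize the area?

249/2

Let the sides perpendicular to the wall have length x and the parallel side y, so 2x + y = 249 and the area is A = xy = x(249 − 2x).
A'(x) = 249 − 4x = 0 gives x = 249/4, and A''(x) = −4 < 0 confirms a maximum.
Then y = 249 − 2·249/4 = 249/2 and A = 62001/8.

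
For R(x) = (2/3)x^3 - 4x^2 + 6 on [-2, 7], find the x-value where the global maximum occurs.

7

The derivative is 2x^2 - 8x, which vanishes at x = 0 and x = 4.
Compare values at every candidate in [-2, 7]: R(-2) = -46/3,  R(0) = 6,  R(4) = -46/3,  R(7) = 116/3.
Hence the absolute maximum is 116/3 at x = 7.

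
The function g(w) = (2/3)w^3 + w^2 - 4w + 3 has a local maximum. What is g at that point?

Critical points: g'(w) = 2w^2 + 2w - 4 vanishes at w = -2, 1.
Since g''(w) = 4w + 2, we get g''(-2) = -6 < 0 ⇒ local maximum; g''(1) = 6 > 0 ⇒ local minimum.
Thus g has its local maximum at w = -2, with value 29/3.

29/3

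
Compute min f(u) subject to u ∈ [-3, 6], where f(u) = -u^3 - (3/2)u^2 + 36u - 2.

-193/2

The derivative is -3u^2 - 3u + 36, whose only zero in [-3, 6] is u = 3.
Evaluating at the critical points and endpoints: f(-3) = -193/2,  f(3) = 131/2,  f(6) = -56.
The minimum over the interval is -193/2, attained at u = -3.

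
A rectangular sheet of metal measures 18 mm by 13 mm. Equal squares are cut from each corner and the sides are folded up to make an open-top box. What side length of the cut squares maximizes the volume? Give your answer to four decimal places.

2.4844

With cut size x, the volume is V(x) = x(18 − 2x)(13 − 2x) for 0 < x < 6.5.
V'(x) = 12x^2 − 124x + 234. Setting V'(x) = 0 gives x ≈ 2.4844 (the root in (0, 6.5)).
V''(x) = 24x − 124 is negative there, so this is the maximum; V ≈ 260.0078.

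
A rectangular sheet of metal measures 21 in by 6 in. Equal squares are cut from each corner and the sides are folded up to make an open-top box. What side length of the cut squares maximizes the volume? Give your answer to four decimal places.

1.3775

With cut size x, the volume is V(x) = x(21 − 2x)(6 − 2x) for 0 < x < 3.
V'(x) = 12x^2 − 108x + 126. Setting V'(x) = 0 gives x ≈ 1.3775 (the root in (0, 3)).
V''(x) = 24x − 108 is negative there, so this is the maximum; V ≈ 81.5549.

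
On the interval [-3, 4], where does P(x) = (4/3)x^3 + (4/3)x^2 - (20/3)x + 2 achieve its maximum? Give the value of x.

Differentiating, P'(x) = 4x^2 + (8/3)x - 20/3; which vanishes at x = -5/3 and x = 1.
Compare values at every candidate in [-3, 4]: P(-3) = -2,  P(-5/3) = 862/81,  P(1) = -2,  P(4) = 82.
Hence the absolute maximum is 82 at x = 4.

4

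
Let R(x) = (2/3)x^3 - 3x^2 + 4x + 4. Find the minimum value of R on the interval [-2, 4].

-64/3

Differentiating, R'(x) = 2x^2 - 6x + 4; which vanishes at x = 1 and x = 2.
Compare values at every candidate in [-2, 4]: R(-2) = -64/3,  R(1) = 17/3,  R(2) = 16/3,  R(4) = 44/3.
Hence the absolute minimum is -64/3 at x = -2.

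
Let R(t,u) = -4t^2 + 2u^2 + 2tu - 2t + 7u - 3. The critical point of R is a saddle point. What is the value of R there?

∂R/∂t = -8t + 2u - 2 = 0 and ∂R/∂u = 2t + 4u + 7 = 0, so (t, u) = (-11/18, -13/9).
The Hessian has R_{tt} = -8, R_{uu} = 4, R_{tu} = 2, giving D = -36 < 0, so the point is a saddle point.
R(-11/18, -13/9) = -67/9.

-67/9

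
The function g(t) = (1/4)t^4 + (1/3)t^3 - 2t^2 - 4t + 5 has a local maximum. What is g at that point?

83/12

Critical points: g'(t) = t^3 + t^2 - 4t - 4 vanishes at t = -2, -1, 2.
Second-derivative test with g''(t) = 3t^2 + 2t - 4: g''(-2) = 4 > 0 ⇒ local minimum; g''(-1) = -3 < 0 ⇒ local maximum; g''(2) = 12 > 0 ⇒ local minimum.
Thus g has its local maximum at t = -1, with value 83/12.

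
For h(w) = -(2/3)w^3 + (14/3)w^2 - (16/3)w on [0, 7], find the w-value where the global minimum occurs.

h'(w) = -2w^2 + (28/3)w - 16/3, which vanishes at w = 2/3 and w = 4.
Compare values at every candidate in [0, 7]: h(0) = 0, h(2/3) = -136/81, h(4) = 32/3, h(7) = -112/3.
Hence the absolute minimum is -112/3 at w = 7.

7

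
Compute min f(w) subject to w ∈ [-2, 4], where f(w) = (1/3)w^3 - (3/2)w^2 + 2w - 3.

-47/3

Differentiating, f'(w) = w^2 - 3w + 2; which vanishes at w = 1 and w = 2.
Evaluating at the critical points and endpoints: f(-2) = -47/3, f(1) = -13/6, f(2) = -7/3, f(4) = 7/3.
The minimum over the interval is -47/3, attained at w = -2.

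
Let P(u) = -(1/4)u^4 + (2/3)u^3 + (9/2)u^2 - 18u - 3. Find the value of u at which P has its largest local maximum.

-3

P'(u) = -u^3 + 2u^2 + 9u - 18 = 0 at u = -3, 2, 3.
Second-derivative test with P''(u) = -3u^2 + 4u + 9: P''(-3) = -30 < 0 ⇒ local maximum; P''(2) = 5 > 0 ⇒ local minimum; P''(3) = -6 < 0 ⇒ local maximum.
So the largest local maximum value is P(-3) = 213/4.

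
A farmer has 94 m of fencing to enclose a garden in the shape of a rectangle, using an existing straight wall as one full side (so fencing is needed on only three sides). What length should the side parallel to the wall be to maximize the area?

Let the sides perpendicular to the wall have length x and the parallel side y, so 2x + y = 94 and the area is A = xy = x(94 − 2x).
A'(x) = 94 − 4x = 0 gives x = 47/2, and A''(x) = −4 < 0 confirms a maximum.
Then y = 94 − 2·47/2 = 47 and A = 2209/2.

47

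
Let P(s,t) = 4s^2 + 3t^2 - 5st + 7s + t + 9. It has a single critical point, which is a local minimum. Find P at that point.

∂P/∂s = 8s - 5t + 7 = 0 and ∂P/∂t = -5s + 6t + 1 = 0, so (s, t) = (-47/23, -43/23).
The Hessian has P_{ss} = 8, P_{tt} = 6, P_{st} = -5, giving D = 23 > 0 with P_{ss} > 0, so the point is a local minimum.
P(-47/23, -43/23) = 21/23.

21/23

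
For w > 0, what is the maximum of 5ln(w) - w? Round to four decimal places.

3.0472

h'(w) = 5/w − 1 = 0 gives w = 5.
h''(w) = -5/w², which is negative for w > 0, so this is a local maximum.
h(5) = 5·ln(5) - 5 ≈ 3.0472.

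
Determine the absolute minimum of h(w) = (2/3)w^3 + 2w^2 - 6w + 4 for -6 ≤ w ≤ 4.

-32

h'(w) = 2w^2 + 4w - 6, which vanishes at w = -3 and w = 1.
Candidates: h(-6) = -32; h(-3) = 22; h(1) = 2/3; h(4) = 164/3.
Hence the absolute minimum is -32 at w = -6.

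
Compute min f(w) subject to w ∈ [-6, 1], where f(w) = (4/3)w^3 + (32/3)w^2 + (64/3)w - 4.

The derivative is 4w^2 + (64/3)w + 64/3, which vanishes at w = -4 and w = -4/3.
Evaluating at the critical points and endpoints: f(-6) = -36; f(-4) = -4; f(-4/3) = -1348/81; f(1) = 88/3.
Hence the absolute minimum is -36 at w = -6.

-36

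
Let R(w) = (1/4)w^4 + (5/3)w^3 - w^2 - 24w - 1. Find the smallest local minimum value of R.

-107/3

R'(w) = w^3 + 5w^2 - 2w - 24. Setting R'(w) = 0 gives w ∈ {-4, -3, 2}.
Since R''(w) = 3w^2 + 10w - 2, we get R''(-4) = 6 > 0 ⇒ local minimum; R''(-3) = -5 < 0 ⇒ local maximum; R''(2) = 30 > 0 ⇒ local minimum.
The smallest local minimum is R(2) = -107/3.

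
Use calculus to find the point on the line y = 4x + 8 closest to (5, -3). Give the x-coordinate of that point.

-39/17

Minimize D(x)^2 = (x - 5)^2 + (4x + 11)^2.
d/dx[D^2] = 2(x - 5) + 2·4·(4x + 11) = 0 ⇒ x = -39/17.
Then y = -20/17 and the distance is √(961/17) ≈ 7.5186.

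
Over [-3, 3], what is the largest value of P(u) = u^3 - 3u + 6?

24

P'(u) = 3u^2 - 3, which vanishes at u = -1 and u = 1.
Compare values at every candidate in [-3, 3]: P(-3) = -12; P(-1) = 8; P(1) = 4; P(3) = 24.
Hence the absolute maximum is 24 at u = 3.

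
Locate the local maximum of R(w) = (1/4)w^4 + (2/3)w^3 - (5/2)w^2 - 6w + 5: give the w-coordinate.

-1

Critical points: R'(w) = w^3 + 2w^2 - 5w - 6 vanishes at w = -3, -1, 2.
Since R''(w) = 3w^2 + 4w - 5, we get R''(-3) = 10 > 0 ⇒ local minimum; R''(-1) = -6 < 0 ⇒ local maximum; R''(2) = 15 > 0 ⇒ local minimum.
Thus R has its local maximum at w = -1, with value 97/12.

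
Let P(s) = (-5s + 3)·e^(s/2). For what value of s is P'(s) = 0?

By the product rule, P'(s) = (-(5/2)s - 7/2)·e^(s/2). Since e^(s/2) > 0, the only critical point is s = -7/5.
P''(-7/5) has the same sign as -5/2 < 0, so this is a local maximum.
P(-7/5) = (10)·e^(-7/10) ≈ 4.9659.

-7/5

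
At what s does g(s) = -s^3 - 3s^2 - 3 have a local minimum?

-2

Critical points: g'(s) = -3s^2 - 6s vanishes at s = -2, 0.
Since g''(s) = -6s - 6, we get g''(-2) = 6 > 0 ⇒ local minimum; g''(0) = -6 < 0 ⇒ local maximum.
The local minimum is g(-2) = -7.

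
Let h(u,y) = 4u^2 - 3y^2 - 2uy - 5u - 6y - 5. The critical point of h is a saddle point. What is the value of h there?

∂h/∂u = 8u - 2y - 5 = 0 and ∂h/∂y = -2u - 6y - 6 = 0, so (u, y) = (9/26, -29/26).
The Hessian has h_{uu} = 8, h_{yy} = -6, h_{uy} = -2, giving D = -52 < 0, so the point is a saddle point.
h(9/26, -29/26) = -131/52.

-131/52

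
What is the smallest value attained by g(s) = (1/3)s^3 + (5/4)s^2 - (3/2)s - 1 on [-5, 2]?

The derivative is s^2 + (5/2)s - 3/2, which vanishes at s = -3 and s = 1/2.
Compare values at every candidate in [-5, 2]: g(-5) = -47/12, g(-3) = 23/4, g(1/2) = -67/48, g(2) = 11/3.
The minimum over the interval is -47/12, attained at s = -5.

-47/12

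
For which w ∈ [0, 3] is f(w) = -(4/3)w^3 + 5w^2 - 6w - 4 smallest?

Differentiating, f'(w) = -4w^2 + 10w - 6; which vanishes at w = 1 and w = 3/2.
Compare values at every candidate in [0, 3]: f(0) = -4, f(1) = -19/3, f(3/2) = -25/4, f(3) = -13.
The minimum over the interval is -13, attained at w = 3.

3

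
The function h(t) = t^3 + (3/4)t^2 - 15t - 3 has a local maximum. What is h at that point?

377/16

h'(t) = 3t^2 + (3/2)t - 15 = 0 at t = -5/2, 2.
Second-derivative test with h''(t) = 6t + 3/2: h''(-5/2) = -27/2 < 0 ⇒ local maximum; h''(2) = 27/2 > 0 ⇒ local minimum.
Thus h has its local maximum at t = -5/2, with value 377/16.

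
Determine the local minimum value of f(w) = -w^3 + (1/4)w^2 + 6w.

f'(w) = -3w^2 + (1/2)w + 6 = 0 at w = -4/3, 3/2.
Since f''(w) = -6w + 1/2, we get f''(-4/3) = 17/2 > 0 ⇒ local minimum; f''(3/2) = -17/2 < 0 ⇒ local maximum.
The local minimum is f(-4/3) = -140/27.

-140/27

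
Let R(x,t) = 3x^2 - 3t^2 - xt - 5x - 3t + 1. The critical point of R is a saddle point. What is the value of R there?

4/37

∂R/∂x = 6x - t - 5 = 0 and ∂R/∂t = -x - 6t - 3 = 0, so (x, t) = (27/37, -23/37).
The Hessian has R_{xx} = 6, R_{tt} = -6, R_{xt} = -1, giving D = -37 < 0, so the point is a saddle point.
R(27/37, -23/37) = 4/37.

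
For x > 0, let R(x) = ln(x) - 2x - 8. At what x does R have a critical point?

1/2

R'(x) = 1/x − 2 = 0 gives x = 1/2.
R''(x) = -1/x², which is negative for x > 0, so this is a local maximum.
R(1/2) = 1·ln(1/2) - 1 - 8 ≈ -9.6931.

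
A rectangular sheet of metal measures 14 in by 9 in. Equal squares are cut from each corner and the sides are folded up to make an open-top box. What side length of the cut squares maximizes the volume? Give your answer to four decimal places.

1.7853

With cut size x, the volume is V(x) = x(14 − 2x)(9 − 2x) for 0 < x < 4.5.
V'(x) = 12x^2 − 92x + 126. Setting V'(x) = 0 gives x ≈ 1.7853 (the root in (0, 4.5)).
V''(x) = 24x − 92 is negative there, so this is the maximum; V ≈ 101.0933.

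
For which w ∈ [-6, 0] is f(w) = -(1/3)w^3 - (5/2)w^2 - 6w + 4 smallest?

The derivative is -w^2 - 5w - 6, which vanishes at w = -3 and w = -2.
Evaluating at the critical points and endpoints: f(-6) = 22,  f(-3) = 17/2,  f(-2) = 26/3,  f(0) = 4.
Hence the absolute minimum is 4 at w = 0.

0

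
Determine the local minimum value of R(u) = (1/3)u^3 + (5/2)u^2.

Critical points: R'(u) = u^2 + 5u vanishes at u = -5, 0.
Since R''(u) = 2u + 5, we get R''(-5) = -5 < 0 ⇒ local maximum; R''(0) = 5 > 0 ⇒ local minimum.
The local minimum is R(0) = 0.

0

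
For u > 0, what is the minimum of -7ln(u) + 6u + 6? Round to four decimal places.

f'(u) = -7/u + 6 = 0 gives u = 7/6.
f''(u) = 7/u², which is positive for u > 0, so this is a local minimum.
f(7/6) = -7·ln(7/6) + 7 + 6 ≈ 11.9209.

11.9209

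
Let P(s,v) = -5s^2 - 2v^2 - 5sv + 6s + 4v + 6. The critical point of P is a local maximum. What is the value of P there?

∂P/∂s = -10s - 5v + 6 = 0 and ∂P/∂v = -5s - 4v + 4 = 0, so (s, v) = (4/15, 2/3).
The Hessian has P_{ss} = -10, P_{vv} = -4, P_{sv} = -5, giving D = 15 > 0 with P_{ss} < 0, so the point is a local maximum.
P(4/15, 2/3) = 122/15.

122/15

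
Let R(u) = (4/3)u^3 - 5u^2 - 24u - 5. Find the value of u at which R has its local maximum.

R'(u) = 4u^2 - 10u - 24. Setting R'(u) = 0 gives u ∈ {-3/2, 4}.
Since R''(u) = 8u - 10, we get R''(-3/2) = -22 < 0 ⇒ local maximum; R''(4) = 22 > 0 ⇒ local minimum.
The local maximum is R(-3/2) = 61/4.

-3/2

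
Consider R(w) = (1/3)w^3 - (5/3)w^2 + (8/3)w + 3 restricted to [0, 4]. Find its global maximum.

25/3

R'(w) = w^2 - (10/3)w + 8/3, which vanishes at w = 4/3 and w = 2.
Evaluating at the critical points and endpoints: R(0) = 3; R(4/3) = 355/81; R(2) = 13/3; R(4) = 25/3.
The maximum over the interval is 25/3, attained at w = 4.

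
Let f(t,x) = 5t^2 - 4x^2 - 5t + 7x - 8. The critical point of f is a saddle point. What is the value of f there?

∂f/∂t = 10t - 5 = 0 and ∂f/∂x = -8x + 7 = 0, so (t, x) = (1/2, 7/8).
The Hessian has f_{tt} = 10, f_{xx} = -8, f_{tx} = 0, giving D = -80 < 0, so the point is a saddle point.
f(1/2, 7/8) = -99/16.

-99/16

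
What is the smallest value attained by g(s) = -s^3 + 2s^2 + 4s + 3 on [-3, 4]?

-13

The derivative is -3s^2 + 4s + 4, which vanishes at s = -2/3 and s = 2.
Evaluating at the critical points and endpoints: g(-3) = 36, g(-2/3) = 41/27, g(2) = 11, g(4) = -13.
So the minimum is g(4) = -13.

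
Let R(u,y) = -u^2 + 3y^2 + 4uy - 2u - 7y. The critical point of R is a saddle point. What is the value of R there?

-93/28

∂R/∂u = -2u + 4y - 2 = 0 and ∂R/∂y = 4u + 6y - 7 = 0, so (u, y) = (4/7, 11/14).
The Hessian has R_{uu} = -2, R_{yy} = 6, R_{uy} = 4, giving D = -28 < 0, so the point is a saddle point.
R(4/7, 11/14) = -93/28.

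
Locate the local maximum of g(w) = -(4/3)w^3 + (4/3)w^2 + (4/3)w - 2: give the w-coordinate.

1

g'(w) = -4w^2 + (8/3)w + 4/3. Setting g'(w) = 0 gives w ∈ {-1/3, 1}.
g''(w) = -8w + 8/3. g''(-1/3) = 16/3 > 0 ⇒ local minimum; g''(1) = -16/3 < 0 ⇒ local maximum.
The local maximum is g(1) = -2/3.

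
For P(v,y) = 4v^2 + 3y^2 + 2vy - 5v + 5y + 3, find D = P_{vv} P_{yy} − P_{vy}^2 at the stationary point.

∂P/∂v = 8v + 2y - 5 = 0 and ∂P/∂y = 2v + 6y + 5 = 0, so (v, y) = (10/11, -25/22).
The Hessian has P_{vv} = 8, P_{yy} = 6, P_{vy} = 2, giving D = 44 > 0 with P_{vv} > 0, so the point is a local minimum.
D = (8)·(6) − (2)^2 = 44.

44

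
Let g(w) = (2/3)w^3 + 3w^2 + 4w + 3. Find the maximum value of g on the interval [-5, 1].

32/3

Differentiating, g'(w) = 2w^2 + 6w + 4; which vanishes at w = -2 and w = -1.
Candidates: g(-5) = -76/3, g(-2) = 5/3, g(-1) = 4/3, g(1) = 32/3.
The maximum over the interval is 32/3, attained at w = 1.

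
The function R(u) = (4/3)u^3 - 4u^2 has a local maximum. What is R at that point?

R'(u) = 4u^2 - 8u = 0 at u = 0, 2.
R''(u) = 8u - 8. R''(0) = -8 < 0 ⇒ local maximum; R''(2) = 8 > 0 ⇒ local minimum.
The local maximum is R(0) = 0.

0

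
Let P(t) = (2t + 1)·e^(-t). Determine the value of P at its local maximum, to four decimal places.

By the product rule, P'(t) = (-2t + 1)·e^(-t). Since e^(-t) > 0, the only critical point is t = 1/2.
P''(1/2) has the same sign as -2 < 0, so this is a local maximum.
P(1/2) = (2)·e^(-1/2) ≈ 1.2131.

1.2131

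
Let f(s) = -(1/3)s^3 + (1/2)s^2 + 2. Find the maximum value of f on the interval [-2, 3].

20/3

Differentiating, f'(s) = -s^2 + s; which vanishes at s = 0 and s = 1.
Evaluating at the critical points and endpoints: f(-2) = 20/3,  f(0) = 2,  f(1) = 13/6,  f(3) = -5/2.
Hence the absolute maximum is 20/3 at s = -2.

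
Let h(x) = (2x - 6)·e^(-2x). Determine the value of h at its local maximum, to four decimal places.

0.0009

By the product rule, h'(x) = (-4x + 14)·e^(-2x). Since e^(-2x) > 0, the only critical point is x = 7/2.
h''(7/2) has the same sign as -4 < 0, so this is a local maximum.
h(7/2) = (1)·e^(-7) ≈ 0.0009.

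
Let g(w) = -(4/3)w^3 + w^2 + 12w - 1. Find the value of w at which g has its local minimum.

Critical points: g'(w) = -4w^2 + 2w + 12 vanishes at w = -3/2, 2.
Second-derivative test with g''(w) = -8w + 2: g''(-3/2) = 14 > 0 ⇒ local minimum; g''(2) = -14 < 0 ⇒ local maximum.
So the local minimum value is g(-3/2) = -49/4.

-3/2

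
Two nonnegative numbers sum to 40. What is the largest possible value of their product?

With x + y = 40, the product is P(x) = x(40 − x).
P'(x) = 40 − 2x = 0 gives x = 20; P'' = −2 < 0, so this is the maximum.
P = 20·20 = 400.

400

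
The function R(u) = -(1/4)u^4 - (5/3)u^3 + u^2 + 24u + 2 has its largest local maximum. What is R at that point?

R'(u) = -u^3 - 5u^2 + 2u + 24. Setting R'(u) = 0 gives u ∈ {-4, -3, 2}.
Second-derivative test with R''(u) = -3u^2 - 10u + 2: R''(-4) = -6 < 0 ⇒ local maximum; R''(-3) = 5 > 0 ⇒ local minimum; R''(2) = -30 < 0 ⇒ local maximum.
So the largest local maximum value is R(2) = 110/3.

110/3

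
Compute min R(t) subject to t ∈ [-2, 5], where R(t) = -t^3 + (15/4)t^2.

-125/4

R'(t) = -3t^2 + (15/2)t, which vanishes at t = 0 and t = 5/2.
Compare values at every candidate in [-2, 5]: R(-2) = 23, R(0) = 0, R(5/2) = 125/16, R(5) = -125/4.
So the minimum is R(5) = -125/4.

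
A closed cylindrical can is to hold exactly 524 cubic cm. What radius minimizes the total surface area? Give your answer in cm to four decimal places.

With radius r and height h, πr²h = 524 so h = 524/(πr²), and S(r) = 2πr² + 2πrh = 2πr² + 2·524/r.
S'(r) = 4πr − 2·524/r² = 0 ⇒ r³ = 524/(2π), so r ≈ 4.3690 and h = 2r ≈ 8.7380.
S''(r) = 4π + 4·524/r³ > 0, so this is the minimum; S ≈ 359.8063.

4.3690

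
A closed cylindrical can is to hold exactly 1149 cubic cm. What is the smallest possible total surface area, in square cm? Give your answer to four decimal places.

607.2878

With radius r and height h, πr²h = 1149 so h = 1149/(πr²), and S(r) = 2πr² + 2πrh = 2πr² + 2·1149/r.
S'(r) = 4πr − 2·1149/r² = 0 ⇒ r³ = 1149/(2π), so r ≈ 5.6761 and h = 2r ≈ 11.3521.
S''(r) = 4π + 4·1149/r³ > 0, so this is the minimum; S ≈ 607.2878.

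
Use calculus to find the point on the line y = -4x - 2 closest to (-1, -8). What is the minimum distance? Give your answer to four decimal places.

Minimize D(x)^2 = (x + 1)^2 + (-4x + 6)^2.
d/dx[D^2] = 2(x + 1) + 2·(-4)·(-4x + 6) = 0 ⇒ x = 23/17.
Then y = -126/17 and the distance is √(100/17) ≈ 2.4254.

2.4254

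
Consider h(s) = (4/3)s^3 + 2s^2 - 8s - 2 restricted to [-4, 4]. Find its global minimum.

-70/3

h'(s) = 4s^2 + 4s - 8, which vanishes at s = -2 and s = 1.
Candidates: h(-4) = -70/3,  h(-2) = 34/3,  h(1) = -20/3,  h(4) = 250/3.
Hence the absolute minimum is -70/3 at s = -4.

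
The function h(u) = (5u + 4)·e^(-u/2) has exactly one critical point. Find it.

By the product rule, h'(u) = (-(5/2)u + 3)·e^(-u/2). Since e^(-u/2) > 0, the only critical point is u = 6/5.
h''(6/5) has the same sign as -5/2 < 0, so this is a local maximum.
h(6/5) = (10)·e^(-3/5) ≈ 5.4881.

6/5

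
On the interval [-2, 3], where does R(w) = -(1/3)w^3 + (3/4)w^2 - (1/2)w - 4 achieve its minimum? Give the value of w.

3

Differentiating, R'(w) = -w^2 + (3/2)w - 1/2; which vanishes at w = 1/2 and w = 1.
Compare values at every candidate in [-2, 3]: R(-2) = 8/3; R(1/2) = -197/48; R(1) = -49/12; R(3) = -31/4.
The minimum over the interval is -31/4, attained at w = 3.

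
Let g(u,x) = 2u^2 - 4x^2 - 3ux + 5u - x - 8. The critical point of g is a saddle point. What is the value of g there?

∂g/∂u = 4u - 3x + 5 = 0 and ∂g/∂x = -3u - 8x - 1 = 0, so (u, x) = (-43/41, 11/41).
The Hessian has g_{uu} = 4, g_{xx} = -8, g_{ux} = -3, giving D = -41 < 0, so the point is a saddle point.
g(-43/41, 11/41) = -441/41.

-441/41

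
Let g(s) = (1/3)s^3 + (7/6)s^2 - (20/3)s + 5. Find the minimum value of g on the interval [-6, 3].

-215/162

The derivative is s^2 + (7/3)s - 20/3, which vanishes at s = -4 and s = 5/3.
Compare values at every candidate in [-6, 3]: g(-6) = 15,  g(-4) = 29,  g(5/3) = -215/162,  g(3) = 9/2.
So the minimum is g(5/3) = -215/162.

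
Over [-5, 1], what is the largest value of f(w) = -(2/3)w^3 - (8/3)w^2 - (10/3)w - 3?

f'(w) = -2w^2 - (16/3)w - 10/3, which vanishes at w = -5/3 and w = -1.
Compare values at every candidate in [-5, 1]: f(-5) = 91/3,  f(-5/3) = -143/81,  f(-1) = -5/3,  f(1) = -29/3.
Hence the absolute maximum is 91/3 at w = -5.

91/3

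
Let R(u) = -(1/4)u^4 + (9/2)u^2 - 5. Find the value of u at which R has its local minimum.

Critical points: R'(u) = -u^3 + 9u vanishes at u = -3, 0, 3.
Since R''(u) = -3u^2 + 9, we get R''(-3) = -18 < 0 ⇒ local maximum; R''(0) = 9 > 0 ⇒ local minimum; R''(3) = -18 < 0 ⇒ local maximum.
So the local minimum value is R(0) = -5.

0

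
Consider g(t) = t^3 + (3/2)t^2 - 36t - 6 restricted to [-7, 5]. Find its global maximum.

g'(t) = 3t^2 + 3t - 36, which vanishes at t = -4 and t = 3.
Candidates: g(-7) = -47/2, g(-4) = 98, g(3) = -147/2, g(5) = -47/2.
Hence the absolute maximum is 98 at t = -4.

98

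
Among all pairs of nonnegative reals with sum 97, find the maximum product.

With x + y = 97, the product is P(x) = x(97 − x).
P'(x) = 97 − 2x = 0 gives x = 97/2; P'' = −2 < 0, so this is the maximum.
P = 97/2·97/2 = 9409/4.

9409/4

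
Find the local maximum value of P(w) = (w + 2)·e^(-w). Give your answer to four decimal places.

2.7183

By the product rule, P'(w) = (-w - 1)·e^(-w). Since e^(-w) > 0, the only critical point is w = -1.
P''(-1) has the same sign as -1 < 0, so this is a local maximum.
P(-1) = (1)·e^(1) ≈ 2.7183.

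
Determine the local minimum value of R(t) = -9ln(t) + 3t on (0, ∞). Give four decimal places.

-0.8875

R'(t) = -9/t + 3 = 0 gives t = 3.
R''(t) = 9/t², which is positive for t > 0, so this is a local minimum.
R(3) = -9·ln(3) + 9 ≈ -0.8875.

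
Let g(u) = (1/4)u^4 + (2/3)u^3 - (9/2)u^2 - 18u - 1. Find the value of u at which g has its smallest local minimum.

3

g'(u) = u^3 + 2u^2 - 9u - 18. Setting g'(u) = 0 gives u ∈ {-3, -2, 3}.
Since g''(u) = 3u^2 + 4u - 9, we get g''(-3) = 6 > 0 ⇒ local minimum; g''(-2) = -5 < 0 ⇒ local maximum; g''(3) = 30 > 0 ⇒ local minimum.
The smallest local minimum is g(3) = -229/4.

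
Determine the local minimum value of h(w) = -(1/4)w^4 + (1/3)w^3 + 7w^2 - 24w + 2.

h'(w) = -w^3 + w^2 + 14w - 24. Setting h'(w) = 0 gives w ∈ {-4, 2, 3}.
Second-derivative test with h''(w) = -3w^2 + 2w + 14: h''(-4) = -42 < 0 ⇒ local maximum; h''(2) = 6 > 0 ⇒ local minimum; h''(3) = -7 < 0 ⇒ local maximum.
The local minimum is h(2) = -58/3.

-58/3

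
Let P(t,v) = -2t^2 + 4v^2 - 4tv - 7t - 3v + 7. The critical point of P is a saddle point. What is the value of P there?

299/24

∂P/∂t = -4t - 4v - 7 = 0 and ∂P/∂v = -4t + 8v - 3 = 0, so (t, v) = (-17/12, -1/3).
The Hessian has P_{tt} = -4, P_{vv} = 8, P_{tv} = -4, giving D = -48 < 0, so the point is a saddle point.
P(-17/12, -1/3) = 299/24.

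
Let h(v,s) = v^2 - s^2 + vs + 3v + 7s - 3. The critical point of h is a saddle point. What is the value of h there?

4/5

∂h/∂v = 2v + s + 3 = 0 and ∂h/∂s = v - 2s + 7 = 0, so (v, s) = (-13/5, 11/5).
The Hessian has h_{vv} = 2, h_{ss} = -2, h_{vs} = 1, giving D = -5 < 0, so the point is a saddle point.
h(-13/5, 11/5) = 4/5.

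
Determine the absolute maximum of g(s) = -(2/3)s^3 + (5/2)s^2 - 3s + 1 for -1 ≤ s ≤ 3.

43/6

Differentiating, g'(s) = -2s^2 + 5s - 3; which vanishes at s = 1 and s = 3/2.
Candidates: g(-1) = 43/6; g(1) = -1/6; g(3/2) = -1/8; g(3) = -7/2.
So the maximum is g(-1) = 43/6.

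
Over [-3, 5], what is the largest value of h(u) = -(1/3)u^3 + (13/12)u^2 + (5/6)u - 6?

41/4

Differentiating, h'(u) = -u^2 + (13/6)u + 5/6; which vanishes at u = -1/3 and u = 5/2.
Compare values at every candidate in [-3, 5]: h(-3) = 41/4,  h(-1/3) = -1991/324,  h(5/2) = -113/48,  h(5) = -197/12.
Hence the absolute maximum is 41/4 at u = -3.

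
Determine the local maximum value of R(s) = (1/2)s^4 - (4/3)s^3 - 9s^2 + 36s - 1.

97/3

Critical points: R'(s) = 2s^3 - 4s^2 - 18s + 36 vanishes at s = -3, 2, 3.
Second-derivative test with R''(s) = 6s^2 - 8s - 18: R''(-3) = 60 > 0 ⇒ local minimum; R''(2) = -10 < 0 ⇒ local maximum; R''(3) = 12 > 0 ⇒ local minimum.
Thus R has its local maximum at s = 2, with value 97/3.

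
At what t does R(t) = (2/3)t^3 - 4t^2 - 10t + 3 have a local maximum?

R'(t) = 2t^2 - 8t - 10 = 0 at t = -1, 5.
R''(t) = 4t - 8. R''(-1) = -12 < 0 ⇒ local maximum; R''(5) = 12 > 0 ⇒ local minimum.
Thus R has its local maximum at t = -1, with value 25/3.

-1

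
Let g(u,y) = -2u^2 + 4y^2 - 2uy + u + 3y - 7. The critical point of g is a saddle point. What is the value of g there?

-65/9

∂g/∂u = -4u - 2y + 1 = 0 and ∂g/∂y = -2u + 8y + 3 = 0, so (u, y) = (7/18, -5/18).
The Hessian has g_{uu} = -4, g_{yy} = 8, g_{uy} = -2, giving D = -36 < 0, so the point is a saddle point.
g(7/18, -5/18) = -65/9.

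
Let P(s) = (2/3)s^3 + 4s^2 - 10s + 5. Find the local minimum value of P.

Critical points: P'(s) = 2s^2 + 8s - 10 vanishes at s = -5, 1.
Second-derivative test with P''(s) = 4s + 8: P''(-5) = -12 < 0 ⇒ local maximum; P''(1) = 12 > 0 ⇒ local minimum.
So the local minimum value is P(1) = -1/3.

-1/3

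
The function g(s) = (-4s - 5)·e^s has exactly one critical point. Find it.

By the product rule, g'(s) = (-4s - 9)·e^s. Since e^s > 0, the only critical point is s = -9/4.
g''(-9/4) has the same sign as -4 < 0, so this is a local maximum.
g(-9/4) = (4)·e^(-9/4) ≈ 0.4216.

-9/4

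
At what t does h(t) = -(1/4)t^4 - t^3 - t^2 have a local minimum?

-1

h'(t) = -t^3 - 3t^2 - 2t. Setting h'(t) = 0 gives t ∈ {-2, -1, 0}.
Since h''(t) = -3t^2 - 6t - 2, we get h''(-2) = -2 < 0 ⇒ local maximum; h''(-1) = 1 > 0 ⇒ local minimum; h''(0) = -2 < 0 ⇒ local maximum.
Thus h has its local minimum at t = -1, with value -1/4.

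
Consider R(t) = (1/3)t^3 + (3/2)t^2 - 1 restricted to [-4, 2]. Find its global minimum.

-1

The derivative is t^2 + 3t, which vanishes at t = -3 and t = 0.
Compare values at every candidate in [-4, 2]: R(-4) = 5/3, R(-3) = 7/2, R(0) = -1, R(2) = 23/3.
Hence the absolute minimum is -1 at t = 0.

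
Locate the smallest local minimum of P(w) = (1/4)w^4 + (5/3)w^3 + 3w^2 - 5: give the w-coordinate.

P'(w) = w^3 + 5w^2 + 6w = 0 at w = -3, -2, 0.
Since P''(w) = 3w^2 + 10w + 6, we get P''(-3) = 3 > 0 ⇒ local minimum; P''(-2) = -2 < 0 ⇒ local maximum; P''(0) = 6 > 0 ⇒ local minimum.
So the smallest local minimum value is P(0) = -5.

0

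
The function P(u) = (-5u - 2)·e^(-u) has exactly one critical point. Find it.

3/5

P'(u) = (-5)·e^(-u) + (-5u - 2)·(-1)·e^(-u) = (5u - 3)·e^(-u). Since e^(-u) > 0, the only critical point is u = 3/5.
P''(3/5) has the same sign as 5 > 0, so this is a local minimum.
P(3/5) = (-5)·e^(-3/5) ≈ -2.7441.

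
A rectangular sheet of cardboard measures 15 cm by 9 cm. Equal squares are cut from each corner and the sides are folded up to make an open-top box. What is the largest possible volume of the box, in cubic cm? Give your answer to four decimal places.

110.8191

With cut size x, the volume is V(x) = x(15 − 2x)(9 − 2x) for 0 < x < 4.5.
V'(x) = 12x^2 − 96x + 135. Setting V'(x) = 0 gives x ≈ 1.8206 (the root in (0, 4.5)).
V''(x) = 24x − 96 is negative there, so this is the maximum; V ≈ 110.8191.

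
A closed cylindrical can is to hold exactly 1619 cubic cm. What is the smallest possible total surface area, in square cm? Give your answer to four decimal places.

763.2716

With radius r and height h, πr²h = 1619 so h = 1619/(πr²), and S(r) = 2πr² + 2πrh = 2πr² + 2·1619/r.
S'(r) = 4πr − 2·1619/r² = 0 ⇒ r³ = 1619/(2π), so r ≈ 6.3634 and h = 2r ≈ 12.7268.
S''(r) = 4π + 4·1619/r³ > 0, so this is the minimum; S ≈ 763.2716.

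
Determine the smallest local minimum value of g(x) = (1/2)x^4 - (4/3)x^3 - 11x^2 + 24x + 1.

-187/2

g'(x) = 2x^3 - 4x^2 - 22x + 24 = 0 at x = -3, 1, 4.
Since g''(x) = 6x^2 - 8x - 22, we get g''(-3) = 56 > 0 ⇒ local minimum; g''(1) = -24 < 0 ⇒ local maximum; g''(4) = 42 > 0 ⇒ local minimum.
The smallest local minimum is g(-3) = -187/2.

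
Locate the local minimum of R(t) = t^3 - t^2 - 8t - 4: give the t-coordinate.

R'(t) = 3t^2 - 2t - 8 = 0 at t = -4/3, 2.
Second-derivative test with R''(t) = 6t - 2: R''(-4/3) = -10 < 0 ⇒ local maximum; R''(2) = 10 > 0 ⇒ local minimum.
Thus R has its local minimum at t = 2, with value -16.

2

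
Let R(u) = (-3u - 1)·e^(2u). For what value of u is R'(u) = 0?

R'(u) = (-3)·e^(2u) + (-3u - 1)·2·e^(2u) = (-6u - 5)·e^(2u). Since e^(2u) > 0, the only critical point is u = -5/6.
R''(-5/6) has the same sign as -6 < 0, so this is a local maximum.
R(-5/6) = (3/2)·e^(-5/3) ≈ 0.2833.

-5/6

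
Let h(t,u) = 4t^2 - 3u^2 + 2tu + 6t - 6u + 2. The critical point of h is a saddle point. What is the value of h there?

53/13

∂h/∂t = 8t + 2u + 6 = 0 and ∂h/∂u = 2t - 6u - 6 = 0, so (t, u) = (-6/13, -15/13).
The Hessian has h_{tt} = 8, h_{uu} = -6, h_{tu} = 2, giving D = -52 < 0, so the point is a saddle point.
h(-6/13, -15/13) = 53/13.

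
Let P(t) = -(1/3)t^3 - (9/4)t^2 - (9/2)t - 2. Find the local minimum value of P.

P'(t) = -t^2 - (9/2)t - 9/2. Setting P'(t) = 0 gives t ∈ {-3, -3/2}.
P''(t) = -2t - 9/2. P''(-3) = 3/2 > 0 ⇒ local minimum; P''(-3/2) = -3/2 < 0 ⇒ local maximum.
The local minimum is P(-3) = 1/4.

1/4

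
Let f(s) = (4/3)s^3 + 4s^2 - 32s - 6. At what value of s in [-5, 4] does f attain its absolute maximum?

-4

The derivative is 4s^2 + 8s - 32, which vanishes at s = -4 and s = 2.
Candidates: f(-5) = 262/3; f(-4) = 302/3; f(2) = -130/3; f(4) = 46/3.
Hence the absolute maximum is 302/3 at s = -4.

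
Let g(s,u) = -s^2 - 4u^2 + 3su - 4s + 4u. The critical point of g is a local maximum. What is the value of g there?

32/7

∂g/∂s = -2s + 3u - 4 = 0 and ∂g/∂u = 3s - 8u + 4 = 0, so (s, u) = (-20/7, -4/7).
The Hessian has g_{ss} = -2, g_{uu} = -8, g_{su} = 3, giving D = 7 > 0 with g_{ss} < 0, so the point is a local maximum.
g(-20/7, -4/7) = 32/7.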